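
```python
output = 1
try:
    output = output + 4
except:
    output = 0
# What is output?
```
5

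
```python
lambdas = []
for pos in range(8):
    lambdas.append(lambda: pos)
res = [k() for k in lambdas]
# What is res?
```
[7, 7, 7, 7, 7, 7, 7, 7]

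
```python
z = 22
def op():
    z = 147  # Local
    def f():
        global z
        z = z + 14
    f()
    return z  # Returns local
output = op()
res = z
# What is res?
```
36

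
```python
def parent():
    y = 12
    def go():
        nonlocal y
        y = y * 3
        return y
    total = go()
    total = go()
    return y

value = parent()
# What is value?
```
108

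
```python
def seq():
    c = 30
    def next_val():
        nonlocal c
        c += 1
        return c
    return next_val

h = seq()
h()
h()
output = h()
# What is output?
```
33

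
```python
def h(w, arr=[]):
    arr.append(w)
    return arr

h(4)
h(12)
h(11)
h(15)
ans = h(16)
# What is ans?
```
[4, 12, 11, 15, 16]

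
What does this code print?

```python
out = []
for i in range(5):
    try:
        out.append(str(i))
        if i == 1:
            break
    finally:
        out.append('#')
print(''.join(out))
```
0#1#

finally runs even when breaking out of loop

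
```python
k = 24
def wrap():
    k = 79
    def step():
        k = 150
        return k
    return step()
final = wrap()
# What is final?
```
150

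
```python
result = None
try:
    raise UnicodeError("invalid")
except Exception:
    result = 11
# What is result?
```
11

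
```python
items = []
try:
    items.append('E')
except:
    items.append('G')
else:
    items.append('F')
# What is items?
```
['E', 'F']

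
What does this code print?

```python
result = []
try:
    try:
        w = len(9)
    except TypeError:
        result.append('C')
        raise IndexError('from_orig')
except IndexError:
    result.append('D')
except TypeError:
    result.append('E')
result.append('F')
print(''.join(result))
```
CDF

IndexError raised and caught, original TypeError not re-raised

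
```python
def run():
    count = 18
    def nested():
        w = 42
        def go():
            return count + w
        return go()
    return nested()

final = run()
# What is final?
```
60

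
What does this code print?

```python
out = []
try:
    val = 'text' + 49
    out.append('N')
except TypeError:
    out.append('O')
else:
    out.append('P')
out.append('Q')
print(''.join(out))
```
OQ

else block skipped when exception is caught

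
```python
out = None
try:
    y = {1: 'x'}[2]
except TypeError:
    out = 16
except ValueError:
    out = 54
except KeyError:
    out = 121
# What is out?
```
121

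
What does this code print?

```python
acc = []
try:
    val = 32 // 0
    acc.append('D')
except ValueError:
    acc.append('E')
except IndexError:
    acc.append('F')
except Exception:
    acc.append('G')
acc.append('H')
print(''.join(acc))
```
GH

ZeroDivisionError not specifically caught, falls to Exception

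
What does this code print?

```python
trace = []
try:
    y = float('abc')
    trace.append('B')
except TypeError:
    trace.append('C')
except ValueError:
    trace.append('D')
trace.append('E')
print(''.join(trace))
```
DE

ValueError is caught by its specific handler, not TypeError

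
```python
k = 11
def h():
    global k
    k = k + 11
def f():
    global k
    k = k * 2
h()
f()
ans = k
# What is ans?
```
44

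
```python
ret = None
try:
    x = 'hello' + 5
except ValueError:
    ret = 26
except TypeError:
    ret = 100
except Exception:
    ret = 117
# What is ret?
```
100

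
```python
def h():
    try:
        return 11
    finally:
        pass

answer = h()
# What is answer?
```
11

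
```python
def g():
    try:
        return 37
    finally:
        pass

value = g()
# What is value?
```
37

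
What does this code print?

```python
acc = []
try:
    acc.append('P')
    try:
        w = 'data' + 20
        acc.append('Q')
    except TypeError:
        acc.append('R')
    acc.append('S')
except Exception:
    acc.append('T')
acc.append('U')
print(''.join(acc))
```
PRSU

Inner exception caught by inner handler, outer continues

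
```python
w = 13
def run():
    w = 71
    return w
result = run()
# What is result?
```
71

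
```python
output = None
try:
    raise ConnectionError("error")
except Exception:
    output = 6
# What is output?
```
6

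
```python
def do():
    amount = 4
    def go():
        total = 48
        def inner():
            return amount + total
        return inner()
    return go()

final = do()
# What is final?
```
52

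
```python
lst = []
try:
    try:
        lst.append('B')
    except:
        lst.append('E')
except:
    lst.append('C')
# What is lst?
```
['B']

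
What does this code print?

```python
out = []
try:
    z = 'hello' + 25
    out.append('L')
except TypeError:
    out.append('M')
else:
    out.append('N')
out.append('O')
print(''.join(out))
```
MO

else block skipped when exception is caught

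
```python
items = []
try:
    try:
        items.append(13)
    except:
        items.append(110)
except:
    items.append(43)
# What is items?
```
[13]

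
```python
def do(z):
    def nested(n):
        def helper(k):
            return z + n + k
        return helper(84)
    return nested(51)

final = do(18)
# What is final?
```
153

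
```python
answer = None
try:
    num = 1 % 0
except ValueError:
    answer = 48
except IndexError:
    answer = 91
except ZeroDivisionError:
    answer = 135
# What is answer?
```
135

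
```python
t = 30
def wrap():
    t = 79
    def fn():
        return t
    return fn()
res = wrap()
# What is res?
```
79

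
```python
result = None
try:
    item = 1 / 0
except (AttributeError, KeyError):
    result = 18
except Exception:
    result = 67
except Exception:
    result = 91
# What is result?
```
67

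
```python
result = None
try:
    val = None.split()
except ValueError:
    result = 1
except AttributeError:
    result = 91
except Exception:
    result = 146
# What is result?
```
91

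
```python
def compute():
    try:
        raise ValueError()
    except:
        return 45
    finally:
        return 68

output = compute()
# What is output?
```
68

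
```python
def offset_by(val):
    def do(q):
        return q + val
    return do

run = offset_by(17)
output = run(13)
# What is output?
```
30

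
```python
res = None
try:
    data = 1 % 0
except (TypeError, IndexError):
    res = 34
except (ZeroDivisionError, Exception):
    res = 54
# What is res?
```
54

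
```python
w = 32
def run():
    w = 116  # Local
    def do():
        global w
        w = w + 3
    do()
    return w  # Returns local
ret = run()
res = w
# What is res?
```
35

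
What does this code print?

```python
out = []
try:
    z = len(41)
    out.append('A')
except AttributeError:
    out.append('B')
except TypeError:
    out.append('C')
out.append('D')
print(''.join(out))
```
CD

TypeError is caught by its specific handler, not AttributeError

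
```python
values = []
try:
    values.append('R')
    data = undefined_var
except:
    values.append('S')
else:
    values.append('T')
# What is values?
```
['R', 'S']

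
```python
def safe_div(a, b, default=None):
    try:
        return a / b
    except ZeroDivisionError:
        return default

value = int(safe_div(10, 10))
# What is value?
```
1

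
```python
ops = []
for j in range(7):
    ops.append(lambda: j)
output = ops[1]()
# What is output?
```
6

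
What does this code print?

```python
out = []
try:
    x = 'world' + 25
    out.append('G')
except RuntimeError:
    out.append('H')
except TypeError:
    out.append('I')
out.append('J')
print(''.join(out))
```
IJ

TypeError is caught by its specific handler, not RuntimeError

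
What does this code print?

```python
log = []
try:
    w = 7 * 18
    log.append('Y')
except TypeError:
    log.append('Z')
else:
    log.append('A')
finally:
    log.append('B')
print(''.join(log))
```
YAB

else runs before finally when no exception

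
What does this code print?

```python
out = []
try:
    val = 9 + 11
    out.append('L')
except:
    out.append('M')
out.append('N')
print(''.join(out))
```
LN

No exception, try block completes normally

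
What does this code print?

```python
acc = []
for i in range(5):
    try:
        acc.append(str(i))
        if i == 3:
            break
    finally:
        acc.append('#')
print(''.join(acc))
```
0#1#2#3#

finally runs even when breaking out of loop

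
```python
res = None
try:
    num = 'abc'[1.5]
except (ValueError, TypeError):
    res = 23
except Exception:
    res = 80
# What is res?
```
23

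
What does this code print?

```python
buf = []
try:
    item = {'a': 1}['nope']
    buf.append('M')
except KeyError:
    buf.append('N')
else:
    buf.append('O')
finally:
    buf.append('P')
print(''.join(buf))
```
NP

Exception: except runs, else skipped, finally runs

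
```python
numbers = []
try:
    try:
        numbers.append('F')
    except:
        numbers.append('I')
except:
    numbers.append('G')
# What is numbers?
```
['F']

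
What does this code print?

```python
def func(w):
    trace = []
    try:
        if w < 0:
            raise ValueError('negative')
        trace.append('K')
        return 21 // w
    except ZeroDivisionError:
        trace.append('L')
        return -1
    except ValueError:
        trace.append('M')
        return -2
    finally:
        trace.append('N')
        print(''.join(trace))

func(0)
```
KLN

w=0 causes ZeroDivisionError, caught, finally prints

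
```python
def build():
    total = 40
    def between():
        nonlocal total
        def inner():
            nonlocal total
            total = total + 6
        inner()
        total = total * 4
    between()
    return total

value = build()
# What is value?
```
184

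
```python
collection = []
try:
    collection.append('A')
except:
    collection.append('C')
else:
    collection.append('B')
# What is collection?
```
['A', 'B']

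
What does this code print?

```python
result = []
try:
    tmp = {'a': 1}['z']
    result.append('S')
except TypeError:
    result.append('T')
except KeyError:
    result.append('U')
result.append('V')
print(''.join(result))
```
UV

KeyError is caught by its specific handler, not TypeError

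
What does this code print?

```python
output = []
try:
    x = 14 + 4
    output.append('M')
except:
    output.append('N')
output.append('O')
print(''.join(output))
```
MO

No exception, try block completes normally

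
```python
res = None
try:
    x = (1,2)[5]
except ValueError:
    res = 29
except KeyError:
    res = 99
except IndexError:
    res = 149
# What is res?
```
149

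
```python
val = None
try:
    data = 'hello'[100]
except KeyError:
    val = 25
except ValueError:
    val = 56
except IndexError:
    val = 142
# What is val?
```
142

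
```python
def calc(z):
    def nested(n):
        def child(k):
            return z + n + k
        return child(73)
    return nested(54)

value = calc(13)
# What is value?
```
140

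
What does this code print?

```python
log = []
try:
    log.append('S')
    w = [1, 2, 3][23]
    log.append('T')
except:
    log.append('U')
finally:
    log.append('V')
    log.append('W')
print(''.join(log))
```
SUVW

Code before exception runs, then except, then all of finally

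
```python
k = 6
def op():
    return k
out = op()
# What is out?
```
6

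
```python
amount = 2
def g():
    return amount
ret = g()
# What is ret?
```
2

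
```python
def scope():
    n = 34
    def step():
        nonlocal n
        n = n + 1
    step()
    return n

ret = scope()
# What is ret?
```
35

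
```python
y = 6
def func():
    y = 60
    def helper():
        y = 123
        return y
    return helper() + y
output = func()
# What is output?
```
183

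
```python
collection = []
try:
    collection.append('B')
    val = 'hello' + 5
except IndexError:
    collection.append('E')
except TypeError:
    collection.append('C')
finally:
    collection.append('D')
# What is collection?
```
['B', 'C', 'D']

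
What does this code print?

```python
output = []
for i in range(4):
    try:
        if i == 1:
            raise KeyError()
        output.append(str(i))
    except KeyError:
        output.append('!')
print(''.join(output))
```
0!23

Exception on i=1 caught, loop continues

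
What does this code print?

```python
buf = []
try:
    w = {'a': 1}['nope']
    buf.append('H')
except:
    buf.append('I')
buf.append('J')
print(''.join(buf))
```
IJ

Exception raised in try, caught by bare except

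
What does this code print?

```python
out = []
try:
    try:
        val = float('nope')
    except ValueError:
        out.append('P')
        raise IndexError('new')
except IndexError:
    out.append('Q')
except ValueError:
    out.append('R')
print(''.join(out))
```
PQ

New IndexError raised, caught by outer IndexError handler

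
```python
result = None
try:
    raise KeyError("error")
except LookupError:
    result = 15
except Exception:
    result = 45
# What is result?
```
15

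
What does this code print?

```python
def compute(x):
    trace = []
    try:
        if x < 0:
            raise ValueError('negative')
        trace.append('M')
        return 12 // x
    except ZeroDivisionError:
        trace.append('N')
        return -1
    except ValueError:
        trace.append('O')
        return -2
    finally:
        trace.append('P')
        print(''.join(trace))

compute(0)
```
MNP

x=0 causes ZeroDivisionError, caught, finally prints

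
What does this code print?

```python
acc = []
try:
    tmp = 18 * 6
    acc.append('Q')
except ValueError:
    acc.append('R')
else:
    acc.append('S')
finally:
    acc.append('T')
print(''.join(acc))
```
QST

else runs before finally when no exception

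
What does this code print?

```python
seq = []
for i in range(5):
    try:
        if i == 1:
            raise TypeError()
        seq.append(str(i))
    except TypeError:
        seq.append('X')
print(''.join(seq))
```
0X234

Exception on i=1 caught, loop continues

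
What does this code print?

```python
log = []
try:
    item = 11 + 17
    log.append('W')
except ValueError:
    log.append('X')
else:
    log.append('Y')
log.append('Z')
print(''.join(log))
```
WYZ

else block runs when no exception occurs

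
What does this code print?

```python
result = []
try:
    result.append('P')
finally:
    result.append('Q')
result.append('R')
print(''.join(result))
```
PQR

try/finally without except, no exception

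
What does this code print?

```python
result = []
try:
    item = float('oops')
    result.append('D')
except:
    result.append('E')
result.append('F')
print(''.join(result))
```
EF

Exception raised in try, caught by bare except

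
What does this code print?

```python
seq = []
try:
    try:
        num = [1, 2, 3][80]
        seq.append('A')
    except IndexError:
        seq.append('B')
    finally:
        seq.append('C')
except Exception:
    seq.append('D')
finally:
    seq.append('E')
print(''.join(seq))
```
BCE

Both finally blocks run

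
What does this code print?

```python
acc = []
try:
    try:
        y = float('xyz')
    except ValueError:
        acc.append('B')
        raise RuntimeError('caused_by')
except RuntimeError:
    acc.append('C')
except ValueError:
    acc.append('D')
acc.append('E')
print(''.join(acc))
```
BCE

RuntimeError raised and caught, original ValueError not re-raised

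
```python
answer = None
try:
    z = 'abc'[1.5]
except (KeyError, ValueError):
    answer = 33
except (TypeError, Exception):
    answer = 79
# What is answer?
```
79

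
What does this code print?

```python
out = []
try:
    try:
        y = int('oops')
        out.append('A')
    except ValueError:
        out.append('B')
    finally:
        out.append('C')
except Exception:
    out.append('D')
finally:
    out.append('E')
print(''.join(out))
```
BCE

Both finally blocks run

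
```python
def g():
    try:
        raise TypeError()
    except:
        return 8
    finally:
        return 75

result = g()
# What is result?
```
75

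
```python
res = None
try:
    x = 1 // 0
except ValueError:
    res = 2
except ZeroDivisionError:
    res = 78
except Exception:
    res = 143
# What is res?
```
78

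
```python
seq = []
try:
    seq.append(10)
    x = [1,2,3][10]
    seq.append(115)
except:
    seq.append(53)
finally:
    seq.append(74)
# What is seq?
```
[10, 53, 74]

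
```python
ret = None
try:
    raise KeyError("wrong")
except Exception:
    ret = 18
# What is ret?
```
18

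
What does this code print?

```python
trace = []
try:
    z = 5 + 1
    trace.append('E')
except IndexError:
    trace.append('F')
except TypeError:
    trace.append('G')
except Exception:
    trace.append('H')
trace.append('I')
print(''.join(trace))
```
EI

No exception, try block completes normally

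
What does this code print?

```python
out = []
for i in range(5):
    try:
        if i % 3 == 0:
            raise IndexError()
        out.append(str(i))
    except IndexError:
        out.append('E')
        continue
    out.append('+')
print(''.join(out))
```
E1+2+E4+

continue in except skips rest of loop body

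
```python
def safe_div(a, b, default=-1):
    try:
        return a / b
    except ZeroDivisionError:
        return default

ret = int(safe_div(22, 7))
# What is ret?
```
3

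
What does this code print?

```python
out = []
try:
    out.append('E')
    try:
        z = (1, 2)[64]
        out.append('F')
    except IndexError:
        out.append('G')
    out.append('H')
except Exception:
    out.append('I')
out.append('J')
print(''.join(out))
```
EGHJ

Inner exception caught by inner handler, outer continues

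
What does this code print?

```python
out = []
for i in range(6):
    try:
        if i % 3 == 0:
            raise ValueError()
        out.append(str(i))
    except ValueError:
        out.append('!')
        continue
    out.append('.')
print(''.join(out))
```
!1.2.!4.5.

continue in except skips rest of loop body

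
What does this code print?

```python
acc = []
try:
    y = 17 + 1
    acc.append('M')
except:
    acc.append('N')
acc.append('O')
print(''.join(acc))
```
MO

No exception, try block completes normally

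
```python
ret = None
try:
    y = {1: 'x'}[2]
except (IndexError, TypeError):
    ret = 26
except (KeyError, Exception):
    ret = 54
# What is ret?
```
54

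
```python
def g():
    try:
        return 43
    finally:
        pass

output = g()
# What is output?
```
43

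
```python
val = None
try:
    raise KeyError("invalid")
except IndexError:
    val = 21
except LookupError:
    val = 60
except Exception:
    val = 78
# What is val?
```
60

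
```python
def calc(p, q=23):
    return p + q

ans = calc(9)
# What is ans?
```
32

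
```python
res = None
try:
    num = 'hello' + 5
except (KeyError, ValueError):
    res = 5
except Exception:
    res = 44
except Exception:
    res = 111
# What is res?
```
44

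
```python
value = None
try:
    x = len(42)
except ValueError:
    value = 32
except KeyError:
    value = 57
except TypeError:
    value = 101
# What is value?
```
101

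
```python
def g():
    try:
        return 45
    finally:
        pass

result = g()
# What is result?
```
45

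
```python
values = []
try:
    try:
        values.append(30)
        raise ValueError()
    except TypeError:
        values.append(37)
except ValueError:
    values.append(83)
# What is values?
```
[30, 83]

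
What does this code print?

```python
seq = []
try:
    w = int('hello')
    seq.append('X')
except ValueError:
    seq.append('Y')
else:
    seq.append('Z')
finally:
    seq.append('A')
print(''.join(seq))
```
YA

Exception: except runs, else skipped, finally runs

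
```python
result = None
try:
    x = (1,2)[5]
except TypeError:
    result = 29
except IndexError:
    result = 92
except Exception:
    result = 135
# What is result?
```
92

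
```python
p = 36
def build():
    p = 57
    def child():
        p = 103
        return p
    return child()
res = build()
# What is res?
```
103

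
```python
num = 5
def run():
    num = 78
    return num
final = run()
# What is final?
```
78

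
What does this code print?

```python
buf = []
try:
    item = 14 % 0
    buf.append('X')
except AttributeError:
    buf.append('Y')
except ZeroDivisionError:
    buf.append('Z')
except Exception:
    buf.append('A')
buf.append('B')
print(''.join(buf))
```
ZB

ZeroDivisionError matches before generic Exception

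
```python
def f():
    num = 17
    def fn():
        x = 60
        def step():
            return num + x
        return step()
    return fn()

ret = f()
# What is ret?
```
77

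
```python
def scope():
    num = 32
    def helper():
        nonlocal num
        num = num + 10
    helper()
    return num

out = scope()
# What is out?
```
42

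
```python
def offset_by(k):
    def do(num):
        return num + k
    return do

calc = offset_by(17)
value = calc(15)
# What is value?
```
32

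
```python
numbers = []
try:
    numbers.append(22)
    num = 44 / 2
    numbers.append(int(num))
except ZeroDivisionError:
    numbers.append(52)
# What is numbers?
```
[22, 22]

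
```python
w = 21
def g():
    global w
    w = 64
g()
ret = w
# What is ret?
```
64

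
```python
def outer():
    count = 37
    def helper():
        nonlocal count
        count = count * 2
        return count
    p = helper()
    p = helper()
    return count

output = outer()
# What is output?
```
148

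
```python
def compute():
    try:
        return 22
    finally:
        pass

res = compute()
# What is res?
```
22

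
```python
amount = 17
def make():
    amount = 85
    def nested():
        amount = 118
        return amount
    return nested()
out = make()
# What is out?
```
118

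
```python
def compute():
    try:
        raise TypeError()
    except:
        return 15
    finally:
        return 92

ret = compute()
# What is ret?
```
92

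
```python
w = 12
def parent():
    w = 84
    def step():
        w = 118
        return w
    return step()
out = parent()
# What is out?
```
118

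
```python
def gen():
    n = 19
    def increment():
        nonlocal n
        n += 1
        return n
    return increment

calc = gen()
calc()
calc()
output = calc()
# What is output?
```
22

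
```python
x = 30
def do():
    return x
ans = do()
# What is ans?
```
30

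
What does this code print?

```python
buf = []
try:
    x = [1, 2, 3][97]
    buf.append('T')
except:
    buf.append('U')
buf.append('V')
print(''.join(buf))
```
UV

Exception raised in try, caught by bare except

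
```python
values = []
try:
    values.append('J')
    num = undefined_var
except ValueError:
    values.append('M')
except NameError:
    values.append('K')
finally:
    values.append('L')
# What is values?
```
['J', 'K', 'L']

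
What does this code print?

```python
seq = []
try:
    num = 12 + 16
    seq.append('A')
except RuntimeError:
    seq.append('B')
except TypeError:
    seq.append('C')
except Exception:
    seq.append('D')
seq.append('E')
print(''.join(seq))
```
AE

No exception, try block completes normally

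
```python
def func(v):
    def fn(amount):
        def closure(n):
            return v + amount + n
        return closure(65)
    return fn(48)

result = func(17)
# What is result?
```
130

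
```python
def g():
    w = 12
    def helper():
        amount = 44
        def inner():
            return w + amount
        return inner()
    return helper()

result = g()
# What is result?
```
56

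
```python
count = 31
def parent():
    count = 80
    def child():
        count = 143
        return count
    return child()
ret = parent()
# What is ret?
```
143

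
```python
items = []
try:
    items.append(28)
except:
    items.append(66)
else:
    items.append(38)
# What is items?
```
[28, 38]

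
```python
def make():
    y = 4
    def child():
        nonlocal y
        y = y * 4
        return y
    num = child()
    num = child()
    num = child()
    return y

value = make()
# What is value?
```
256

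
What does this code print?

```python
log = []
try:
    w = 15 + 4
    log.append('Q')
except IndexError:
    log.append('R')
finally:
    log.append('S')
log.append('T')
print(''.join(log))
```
QST

finally runs after normal execution too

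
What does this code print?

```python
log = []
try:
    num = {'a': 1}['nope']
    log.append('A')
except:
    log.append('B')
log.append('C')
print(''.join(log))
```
BC

Exception raised in try, caught by bare except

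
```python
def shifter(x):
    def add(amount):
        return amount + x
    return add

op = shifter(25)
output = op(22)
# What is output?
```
47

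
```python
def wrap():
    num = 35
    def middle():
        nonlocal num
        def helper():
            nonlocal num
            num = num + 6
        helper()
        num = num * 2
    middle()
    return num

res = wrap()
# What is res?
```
82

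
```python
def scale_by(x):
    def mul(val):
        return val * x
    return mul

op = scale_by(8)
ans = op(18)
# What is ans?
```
144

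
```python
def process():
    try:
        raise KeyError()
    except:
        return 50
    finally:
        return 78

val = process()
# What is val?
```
78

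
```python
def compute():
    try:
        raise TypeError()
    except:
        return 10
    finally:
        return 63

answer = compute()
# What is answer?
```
63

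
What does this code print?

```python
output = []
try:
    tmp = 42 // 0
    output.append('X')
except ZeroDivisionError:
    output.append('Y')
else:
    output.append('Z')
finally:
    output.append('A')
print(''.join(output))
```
YA

Exception: except runs, else skipped, finally runs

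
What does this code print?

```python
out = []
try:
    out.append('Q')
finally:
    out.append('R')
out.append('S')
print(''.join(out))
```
QRS

try/finally without except, no exception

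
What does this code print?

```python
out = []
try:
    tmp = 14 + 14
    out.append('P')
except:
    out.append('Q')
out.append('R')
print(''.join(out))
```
PR

No exception, try block completes normally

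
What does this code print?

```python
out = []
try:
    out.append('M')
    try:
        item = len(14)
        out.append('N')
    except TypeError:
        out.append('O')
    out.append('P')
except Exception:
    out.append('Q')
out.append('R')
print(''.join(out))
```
MOPR

Inner exception caught by inner handler, outer continues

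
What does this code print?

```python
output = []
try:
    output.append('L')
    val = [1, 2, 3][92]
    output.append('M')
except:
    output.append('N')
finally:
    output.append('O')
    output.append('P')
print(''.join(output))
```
LNOP

Code before exception runs, then except, then all of finally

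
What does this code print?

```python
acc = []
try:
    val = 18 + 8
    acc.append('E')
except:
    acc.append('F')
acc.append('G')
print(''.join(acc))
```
EG

No exception, try block completes normally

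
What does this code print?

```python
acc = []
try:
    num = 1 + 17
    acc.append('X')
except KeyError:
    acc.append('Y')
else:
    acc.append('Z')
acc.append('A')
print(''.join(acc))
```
XZA

else block runs when no exception occurs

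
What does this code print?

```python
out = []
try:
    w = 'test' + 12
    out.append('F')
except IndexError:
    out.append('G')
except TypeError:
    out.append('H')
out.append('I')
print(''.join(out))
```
HI

TypeError is caught by its specific handler, not IndexError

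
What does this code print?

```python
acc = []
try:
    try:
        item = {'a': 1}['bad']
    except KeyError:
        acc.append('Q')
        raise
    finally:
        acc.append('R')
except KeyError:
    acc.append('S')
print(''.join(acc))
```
QRS

finally runs before re-raised exception propagates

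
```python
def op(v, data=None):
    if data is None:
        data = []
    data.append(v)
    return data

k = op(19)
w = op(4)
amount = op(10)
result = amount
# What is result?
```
[10]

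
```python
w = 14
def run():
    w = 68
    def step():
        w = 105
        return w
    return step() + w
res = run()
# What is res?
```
173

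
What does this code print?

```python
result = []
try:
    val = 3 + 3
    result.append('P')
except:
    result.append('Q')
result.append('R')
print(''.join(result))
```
PR

No exception, try block completes normally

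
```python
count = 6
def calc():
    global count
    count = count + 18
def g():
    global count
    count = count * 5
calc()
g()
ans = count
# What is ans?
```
120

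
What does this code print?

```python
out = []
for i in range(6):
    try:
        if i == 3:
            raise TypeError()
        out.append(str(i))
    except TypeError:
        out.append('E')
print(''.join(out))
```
012E45

Exception on i=3 caught, loop continues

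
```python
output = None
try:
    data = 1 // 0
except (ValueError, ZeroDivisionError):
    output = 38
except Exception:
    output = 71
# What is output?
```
38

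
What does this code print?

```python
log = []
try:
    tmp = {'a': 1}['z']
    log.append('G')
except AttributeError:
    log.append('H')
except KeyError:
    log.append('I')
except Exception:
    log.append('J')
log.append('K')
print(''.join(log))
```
IK

KeyError matches before generic Exception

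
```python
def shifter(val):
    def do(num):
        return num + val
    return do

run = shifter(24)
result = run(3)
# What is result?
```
27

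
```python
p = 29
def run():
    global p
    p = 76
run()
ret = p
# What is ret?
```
76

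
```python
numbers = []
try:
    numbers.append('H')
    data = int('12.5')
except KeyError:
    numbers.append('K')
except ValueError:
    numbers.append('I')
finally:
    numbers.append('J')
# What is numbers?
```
['H', 'I', 'J']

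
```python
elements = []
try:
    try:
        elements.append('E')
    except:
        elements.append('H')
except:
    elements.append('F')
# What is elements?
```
['E']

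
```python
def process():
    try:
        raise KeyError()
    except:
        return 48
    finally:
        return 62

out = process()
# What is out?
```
62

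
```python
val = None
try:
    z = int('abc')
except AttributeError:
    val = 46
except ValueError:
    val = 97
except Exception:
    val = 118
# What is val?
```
97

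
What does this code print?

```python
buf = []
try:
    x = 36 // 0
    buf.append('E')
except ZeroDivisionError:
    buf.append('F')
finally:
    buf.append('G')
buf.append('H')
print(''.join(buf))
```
FGH

finally always runs, even after exception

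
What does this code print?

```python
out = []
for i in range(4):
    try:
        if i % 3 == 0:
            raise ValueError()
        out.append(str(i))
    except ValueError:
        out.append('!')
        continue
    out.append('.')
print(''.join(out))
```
!1.2.!

continue in except skips rest of loop body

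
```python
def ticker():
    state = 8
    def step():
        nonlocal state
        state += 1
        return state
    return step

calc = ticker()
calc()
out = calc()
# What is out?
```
10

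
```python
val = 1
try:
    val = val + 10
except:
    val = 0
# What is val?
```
11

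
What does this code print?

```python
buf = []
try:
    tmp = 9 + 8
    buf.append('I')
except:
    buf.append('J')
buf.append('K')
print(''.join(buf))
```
IK

No exception, try block completes normally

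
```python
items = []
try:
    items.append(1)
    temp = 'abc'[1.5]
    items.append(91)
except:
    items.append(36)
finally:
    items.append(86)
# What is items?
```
[1, 36, 86]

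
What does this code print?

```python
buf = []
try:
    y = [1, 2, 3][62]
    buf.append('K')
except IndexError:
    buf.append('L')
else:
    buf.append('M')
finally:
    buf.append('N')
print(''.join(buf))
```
LN

Exception: except runs, else skipped, finally runs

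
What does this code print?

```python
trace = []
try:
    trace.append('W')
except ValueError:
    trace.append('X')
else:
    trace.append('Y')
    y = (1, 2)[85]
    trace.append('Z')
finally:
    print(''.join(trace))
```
WY

Try succeeds, else appends 'Y', IndexError in else is uncaught, finally prints before exception propagates ('Z' never appended)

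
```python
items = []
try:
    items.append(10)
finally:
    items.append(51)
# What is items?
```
[10, 51]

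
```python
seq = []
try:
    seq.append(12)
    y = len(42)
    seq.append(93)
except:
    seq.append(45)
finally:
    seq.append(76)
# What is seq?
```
[12, 45, 76]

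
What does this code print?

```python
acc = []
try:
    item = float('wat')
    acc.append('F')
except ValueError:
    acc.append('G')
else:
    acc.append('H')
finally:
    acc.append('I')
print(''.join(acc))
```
GI

Exception: except runs, else skipped, finally runs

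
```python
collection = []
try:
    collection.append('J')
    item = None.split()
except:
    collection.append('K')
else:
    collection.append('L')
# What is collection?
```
['J', 'K']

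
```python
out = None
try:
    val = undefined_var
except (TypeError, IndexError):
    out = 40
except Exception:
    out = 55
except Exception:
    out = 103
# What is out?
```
55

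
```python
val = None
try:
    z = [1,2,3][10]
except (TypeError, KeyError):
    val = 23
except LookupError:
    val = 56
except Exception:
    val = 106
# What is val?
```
56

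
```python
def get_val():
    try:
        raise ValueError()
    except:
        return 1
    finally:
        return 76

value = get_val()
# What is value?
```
76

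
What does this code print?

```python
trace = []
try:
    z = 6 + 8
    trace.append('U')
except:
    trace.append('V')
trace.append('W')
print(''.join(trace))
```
UW

No exception, try block completes normally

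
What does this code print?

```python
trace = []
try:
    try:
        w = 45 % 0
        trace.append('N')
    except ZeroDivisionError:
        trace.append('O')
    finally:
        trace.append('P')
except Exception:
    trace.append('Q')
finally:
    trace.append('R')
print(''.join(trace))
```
OPR

Both finally blocks run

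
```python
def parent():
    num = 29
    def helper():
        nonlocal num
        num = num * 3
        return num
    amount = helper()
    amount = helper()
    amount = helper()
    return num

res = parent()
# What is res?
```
783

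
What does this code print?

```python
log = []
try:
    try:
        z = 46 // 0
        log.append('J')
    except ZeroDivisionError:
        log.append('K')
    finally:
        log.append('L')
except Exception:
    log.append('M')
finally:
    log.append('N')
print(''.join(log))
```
KLN

Both finally blocks run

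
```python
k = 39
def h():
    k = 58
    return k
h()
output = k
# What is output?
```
39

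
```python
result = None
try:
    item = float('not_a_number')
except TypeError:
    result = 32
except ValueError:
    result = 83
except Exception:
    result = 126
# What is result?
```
83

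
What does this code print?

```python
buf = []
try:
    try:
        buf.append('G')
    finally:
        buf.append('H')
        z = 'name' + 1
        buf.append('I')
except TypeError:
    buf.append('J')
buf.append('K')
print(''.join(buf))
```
GHJK

Exception in inner finally caught by outer except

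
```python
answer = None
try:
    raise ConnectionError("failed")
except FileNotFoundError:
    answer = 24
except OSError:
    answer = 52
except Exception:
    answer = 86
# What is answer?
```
52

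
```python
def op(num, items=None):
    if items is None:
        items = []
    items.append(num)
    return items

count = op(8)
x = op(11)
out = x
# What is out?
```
[11]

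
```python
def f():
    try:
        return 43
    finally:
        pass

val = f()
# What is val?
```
43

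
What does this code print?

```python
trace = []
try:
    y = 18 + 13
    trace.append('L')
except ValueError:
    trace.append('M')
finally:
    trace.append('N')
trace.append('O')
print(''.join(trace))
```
LNO

finally runs after normal execution too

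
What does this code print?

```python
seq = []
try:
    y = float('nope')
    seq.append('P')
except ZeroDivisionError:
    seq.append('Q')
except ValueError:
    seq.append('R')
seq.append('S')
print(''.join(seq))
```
RS

ValueError is caught by its specific handler, not ZeroDivisionError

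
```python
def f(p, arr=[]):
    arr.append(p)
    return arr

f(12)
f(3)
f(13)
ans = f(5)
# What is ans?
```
[12, 3, 13, 5]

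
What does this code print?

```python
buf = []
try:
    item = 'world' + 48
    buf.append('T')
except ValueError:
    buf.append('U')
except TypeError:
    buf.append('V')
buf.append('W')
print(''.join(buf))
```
VW

TypeError is caught by its specific handler, not ValueError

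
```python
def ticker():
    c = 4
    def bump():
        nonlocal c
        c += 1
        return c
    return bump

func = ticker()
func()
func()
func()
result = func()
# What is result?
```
8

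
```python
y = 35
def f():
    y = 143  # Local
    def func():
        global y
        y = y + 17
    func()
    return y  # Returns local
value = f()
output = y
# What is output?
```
52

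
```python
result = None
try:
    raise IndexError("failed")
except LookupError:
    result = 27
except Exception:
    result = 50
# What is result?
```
27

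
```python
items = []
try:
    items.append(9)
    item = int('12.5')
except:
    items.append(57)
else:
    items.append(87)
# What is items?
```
[9, 57]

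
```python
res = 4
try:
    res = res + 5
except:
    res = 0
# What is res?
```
9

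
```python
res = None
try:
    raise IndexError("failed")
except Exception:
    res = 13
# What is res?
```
13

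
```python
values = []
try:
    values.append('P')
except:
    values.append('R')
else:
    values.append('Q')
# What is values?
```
['P', 'Q']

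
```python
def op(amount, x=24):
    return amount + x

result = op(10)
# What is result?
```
34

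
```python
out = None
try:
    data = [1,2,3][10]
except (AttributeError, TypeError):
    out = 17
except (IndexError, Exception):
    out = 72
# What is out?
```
72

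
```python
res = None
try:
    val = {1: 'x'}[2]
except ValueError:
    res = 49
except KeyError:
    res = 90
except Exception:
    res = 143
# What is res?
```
90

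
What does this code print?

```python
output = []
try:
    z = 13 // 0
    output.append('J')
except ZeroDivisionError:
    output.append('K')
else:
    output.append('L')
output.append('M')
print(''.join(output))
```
KM

else block skipped when exception is caught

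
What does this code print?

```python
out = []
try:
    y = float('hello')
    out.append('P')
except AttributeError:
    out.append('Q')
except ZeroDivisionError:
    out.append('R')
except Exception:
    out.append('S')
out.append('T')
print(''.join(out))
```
ST

ValueError not specifically caught, falls to Exception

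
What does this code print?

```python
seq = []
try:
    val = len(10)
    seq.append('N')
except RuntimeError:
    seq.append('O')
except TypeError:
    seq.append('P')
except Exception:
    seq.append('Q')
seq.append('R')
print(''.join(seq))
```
PR

TypeError matches before generic Exception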